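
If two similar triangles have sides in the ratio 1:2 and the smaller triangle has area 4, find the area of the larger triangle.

The ratio of areas of similar triangles = (side ratio)^2.
Side ratio = 1:2, so area ratio = 1:4.
Area of the larger triangle / Area of the smaller triangle = 4/1
Area of the larger triangle = 4 * 4/1 = 16

16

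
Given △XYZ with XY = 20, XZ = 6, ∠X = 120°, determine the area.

When two sides and the included angle are known, the area formula is (1/2)ab sin(C).
The height from one side to the opposite vertex is 6 sin(120°) = 3*sqrt(3).
Area = (1/2) * 20 * 3*sqrt(3) = 30*sqrt(3).

30*sqrt(3)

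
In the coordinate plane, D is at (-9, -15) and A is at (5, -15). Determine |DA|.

The horizontal distance is |5 - -9| = 14 and the vertical distance is |-15 - -15| = 0.
By the Pythagorean theorem, d = sqrt(14^2 + 0^2) = sqrt(196) = 14.

14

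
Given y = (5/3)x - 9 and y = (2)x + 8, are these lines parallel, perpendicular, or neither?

Slope of line 1: m1 = 5/3
Slope of line 2: m2 = 2
m1 != m2 (5/3 != 2), so not parallel.
m1 * m2 = (5/3) * (2) = 10/3 != -1, so not perpendicular.
The lines are neither parallel nor perpendicular.

Neither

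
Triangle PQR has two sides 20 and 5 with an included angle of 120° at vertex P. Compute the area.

Area = (1/2) * PQ * PR * sin(P)
Area = (1/2) * 20 * 5 * sin(120°)
Area = (1/2) * 20 * 5 * sqrt(3)/2
Area = 25*sqrt(3)

25*sqrt(3)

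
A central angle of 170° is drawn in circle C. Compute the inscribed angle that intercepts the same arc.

An inscribed angle intercepts an arc from a point on the circle, while the central angle intercepts the same arc from the center.
The inscribed angle is always half the central angle: 170° / 2 = 85°.

85°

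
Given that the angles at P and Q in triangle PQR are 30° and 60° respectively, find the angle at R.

Let angle R = x. Then 30 + 60 + x = 180.
x = 180 - 90 = 90 degrees.

90 degrees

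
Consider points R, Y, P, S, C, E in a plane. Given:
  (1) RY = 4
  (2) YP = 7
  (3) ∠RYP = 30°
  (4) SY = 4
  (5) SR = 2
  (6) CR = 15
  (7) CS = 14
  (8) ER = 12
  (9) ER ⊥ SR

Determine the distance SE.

Step 1: By the law of cosines on triangle SRE: SE² = 2² + 12² − 2·2·12·cos(90°) = 148, so SE = 2·√37.

Therefore, the length of SE = 2·√37.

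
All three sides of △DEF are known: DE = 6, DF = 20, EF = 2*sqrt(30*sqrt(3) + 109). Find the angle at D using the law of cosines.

cos(D) = (6² + 20² - (2*sqrt(30*sqrt(3) + 109))²) / (2 × 6 × 20) = -sqrt(3)/2, so D = arccos(-sqrt(3)/2) = 150°.

150°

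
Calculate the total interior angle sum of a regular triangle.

The sum of interior angles of an n-sided polygon is (n - 2) * 180.
For n = 3: (3 - 2) * 180 = 1 * 180 = 180 degrees.

180 degrees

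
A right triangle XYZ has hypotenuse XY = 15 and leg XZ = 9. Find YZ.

By the Pythagorean theorem: YZ^2 = XY^2 - XZ^2
YZ^2 = 15^2 - 9^2 = 225 - 81 = 144
YZ = sqrt(144) = 12

12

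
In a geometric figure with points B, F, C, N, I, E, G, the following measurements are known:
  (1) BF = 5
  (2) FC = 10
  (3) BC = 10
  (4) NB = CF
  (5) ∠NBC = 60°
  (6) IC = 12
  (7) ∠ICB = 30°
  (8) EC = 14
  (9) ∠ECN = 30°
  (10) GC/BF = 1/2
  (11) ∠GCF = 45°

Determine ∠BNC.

From the given relations: NB = CF = 10.
Step 1: By the law of cosines on triangle NBC: NC² = 10² + 10² − 2·10·10·cos(60°) = 100, so NC = 10.
Step 2: By the inverse law of cosines on triangle BNC: cos(∠BNC) = (10² + 10² − 10²) / (2·10·10) = 100/200 = 0.5, so ∠BNC = 60°.

Therefore, the measure of angle ∠BNC = 60°.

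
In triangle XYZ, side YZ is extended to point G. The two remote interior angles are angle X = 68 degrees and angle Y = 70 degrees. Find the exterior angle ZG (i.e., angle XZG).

The interior angle at Z is 180 - 68 - 70 = 42 degrees.
The exterior angle and interior angle at Z are supplementary:
Exterior angle = 180 - 42 = 138 degrees.

138 degrees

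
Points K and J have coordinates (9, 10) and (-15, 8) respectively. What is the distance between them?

The horizontal distance is |-15 - 9| = 24 and the vertical distance is |8 - 10| = 2.
By the Pythagorean theorem, d = sqrt(24^2 + 2^2) = sqrt(580) = 2*sqrt(145).

2*sqrt(145)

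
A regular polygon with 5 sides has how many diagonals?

The number of diagonals in an n-gon is n(n - 3)/2.
For n = 5: 5(5 - 3)/2 = 5 × 2 / 2 = 5.

5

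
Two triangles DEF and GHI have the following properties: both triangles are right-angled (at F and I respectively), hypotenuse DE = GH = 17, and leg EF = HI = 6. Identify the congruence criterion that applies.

The given information matches HL: The hypotenuse and one leg of two right triangles are equal (Hypotenuse-Leg).

HL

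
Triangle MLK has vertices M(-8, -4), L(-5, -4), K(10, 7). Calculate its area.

Using the Shoelace formula for a triangle:
Area = (1/2)|x0(y1 - y2) + x1(y2 - y0) + x2(y0 - y1)|
Area = (1/2)|-8(-4 - 7) + -5(7 - -4) + 10(-4 - -4)|
Area = (1/2)|88 + -55 + 0|
Area = (1/2)|33|
Area = (1/2)(33)
Area = 33/2

33/2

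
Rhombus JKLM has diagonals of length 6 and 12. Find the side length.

In a rhombus, the diagonals bisect each other perpendicularly, creating four congruent right triangles.
Each triangle has legs 3 (half of 6) and 6 (half of 12).
The hypotenuse of each right triangle is a side of the rhombus:
side = sqrt(3^2 + 6^2) = sqrt(45) = 3*sqrt(5)

3*sqrt(5)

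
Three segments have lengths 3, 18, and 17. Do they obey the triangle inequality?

Check all three triangle inequalities:
3 + 18 = 21 > 17 ✓
3 + 17 = 20 > 18 ✓
18 + 17 = 35 > 3 ✓
All conditions hold, so these sides form a valid triangle.

Yes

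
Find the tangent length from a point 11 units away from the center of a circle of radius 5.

tangent = √(d² - r²) = √(11² - 5²) = √(121 - 25) = √96 = 4*sqrt(6)

4*sqrt(6)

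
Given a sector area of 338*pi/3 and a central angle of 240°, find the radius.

Sector area A = πr² × θ/360, so r² = 360A / (πθ).
r² = 360 × 338*pi/3 / (π × 240)
r² = 169
r = 13

13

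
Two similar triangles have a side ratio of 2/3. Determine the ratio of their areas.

Area scales with the square of linear dimensions. If every length is multiplied by 2/3, then the area is multiplied by (2/3)^2 = 4/9.
The area ratio is 4:9.

4:9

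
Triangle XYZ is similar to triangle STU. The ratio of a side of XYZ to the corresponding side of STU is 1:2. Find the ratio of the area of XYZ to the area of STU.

Area scales with the square of linear dimensions. If every length is multiplied by 1/2, then the area is multiplied by (1/2)^2 = 1/4.
The area ratio is 1:4.

1:4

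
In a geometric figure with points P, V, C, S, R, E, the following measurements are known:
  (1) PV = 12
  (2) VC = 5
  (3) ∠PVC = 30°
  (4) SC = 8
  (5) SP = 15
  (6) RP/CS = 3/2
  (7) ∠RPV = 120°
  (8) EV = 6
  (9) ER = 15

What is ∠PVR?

From the given relations: RP = 3/2·CS = 3/2·8 = 12.
Step 1: By the law of cosines on triangle VPR: VR² = 12² + 12² − 2·12·12·cos(120°) = 432, so VR = 12·√3.
Step 2: By the inverse law of cosines on triangle PVR: cos(∠PVR) = (12² + (12·√3)² − 12²) / (2·12·12·√3) = 432/498.83 = 0.866, so ∠PVR = 30°.

Therefore, the measure of angle ∠PVR = 30°.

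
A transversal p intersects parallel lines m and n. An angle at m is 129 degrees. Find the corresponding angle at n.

Corresponding angles are equal: 129 degrees.

129 degrees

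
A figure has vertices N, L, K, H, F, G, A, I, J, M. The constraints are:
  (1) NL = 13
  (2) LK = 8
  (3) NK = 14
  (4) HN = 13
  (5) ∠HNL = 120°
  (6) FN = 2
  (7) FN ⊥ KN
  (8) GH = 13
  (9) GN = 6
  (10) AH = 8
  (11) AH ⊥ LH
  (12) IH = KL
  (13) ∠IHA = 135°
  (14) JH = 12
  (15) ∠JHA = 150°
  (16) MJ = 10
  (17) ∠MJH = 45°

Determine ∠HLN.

Step 1: By the law of cosines on triangle LNH: LH² = 13² + 13² − 2·13·13·cos(120°) = 507, so LH = 13·√3.
Step 2: By the inverse law of cosines on triangle HLN: cos(∠HLN) = ((13·√3)² + 13² − 13²) / (2·13·√3·13) = 507/585.43 = 0.866, so ∠HLN = 30°.

Therefore, the measure of angle ∠HLN = 30°.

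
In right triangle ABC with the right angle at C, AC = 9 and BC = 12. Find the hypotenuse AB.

AB = sqrt(9^2 + 12^2) = sqrt(225) = 15

15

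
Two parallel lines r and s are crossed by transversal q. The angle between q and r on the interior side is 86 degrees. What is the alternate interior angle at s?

Alternate interior angles formed by parallel lines and a transversal are equal.
The given angle is 86 degrees.
The alternate interior angle = 86 degrees.

86 degrees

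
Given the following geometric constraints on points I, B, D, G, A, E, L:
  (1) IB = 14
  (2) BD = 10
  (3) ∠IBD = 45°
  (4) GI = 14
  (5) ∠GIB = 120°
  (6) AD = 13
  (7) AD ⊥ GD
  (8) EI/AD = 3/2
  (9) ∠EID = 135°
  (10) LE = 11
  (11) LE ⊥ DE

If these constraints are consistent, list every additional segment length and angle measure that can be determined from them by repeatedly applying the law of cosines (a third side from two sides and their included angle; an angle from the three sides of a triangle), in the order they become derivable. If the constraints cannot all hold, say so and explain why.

The constraints are consistent. Derivable facts, in order:
After 1 step:
- BG = 14·√3
- ID ≈ 9.9
After 2 steps:
- DE ≈ 27.41
- ∠BDI = 89.42°
- ∠BGI = 30°
- ∠BID = 45.58°
- ∠GBI = 30°
After 3 steps:
- DL ≈ 29.53
- ∠DEI = 14.8°
- ∠EDI = 30.2°
After 4 steps:
- ∠DLE = 68.13°
- ∠EDL = 21.87°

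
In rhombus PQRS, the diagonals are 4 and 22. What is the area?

The diagonals of a rhombus divide it into four right triangles.
Each triangle has legs 4/ 2 = 2 and 22/2 = 11, so each has area (1/2)*2*11 = 11.
Four such triangles give total area = (d1 * d2) / 2 = 44.

44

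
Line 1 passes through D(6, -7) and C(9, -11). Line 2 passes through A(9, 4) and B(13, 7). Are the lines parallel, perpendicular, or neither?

Slope of line 1: m1 = (-11 - -7)/(9 - 6) = -4/3 = -4/3
Slope of line 2: m2 = (7 - 4)/(13 - 9) = 3/4 = 3/4
m1 * m2 = -1, so perpendicular.

Perpendicular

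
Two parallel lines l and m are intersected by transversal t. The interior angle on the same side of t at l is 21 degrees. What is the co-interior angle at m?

Co-interior angles (same-side interior) formed by parallel lines and a transversal are supplementary (sum to 180 degrees).
The given angle is 21 degrees.
The co-interior angle = 180 - 21 = 159 degrees.

159 degrees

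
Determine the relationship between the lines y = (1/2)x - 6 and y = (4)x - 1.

Slope of line 1: m1 = 1/2
Slope of line 2: m2 = 4
For parallel lines we need equal slopes: 1/2 != 4.
For perpendicular lines we need m1*m2 = -1: (1/2)(4) = 2 != -1.
Since neither condition holds, the lines are neither parallel nor perpendicular.

Neither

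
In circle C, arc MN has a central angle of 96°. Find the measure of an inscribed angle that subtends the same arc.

By the inscribed angle theorem, the inscribed angle is half the central angle.
Inscribed angle = 96° / 2 = 48°

48°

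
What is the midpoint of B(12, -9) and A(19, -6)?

The midpoint is the average of the coordinates:
x: (12 + 19)/2 = 31/2
y: (-9 + -6)/2 = -15/2
Midpoint = (31/2, -15/2)

(31/2, -15/2)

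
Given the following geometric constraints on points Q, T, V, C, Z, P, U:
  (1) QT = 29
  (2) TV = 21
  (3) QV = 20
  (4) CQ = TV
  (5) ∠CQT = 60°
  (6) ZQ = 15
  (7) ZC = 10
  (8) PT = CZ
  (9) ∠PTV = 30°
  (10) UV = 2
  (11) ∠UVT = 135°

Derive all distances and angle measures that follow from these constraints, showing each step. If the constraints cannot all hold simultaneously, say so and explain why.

The constraints are consistent.

From the given relations:
  CQ = TV = 21
  PT = CZ = 10

Step 1: From TQ = 29, QC = 21, and ∠TQC = 60°, by the law of cosines:
  TC² = TQ² + QC² - 2·TQ·QC·cos(60°) = 841 + 441 - 609 = 673
  TC ≈ 25.94

Step 2: From TV = 21, VU = 2, and ∠TVU = 135°, by the law of cosines:
  TU² = TV² + VU² - 2·TV·VU·cos(135°) = 441 + 4 + 59.4 = 504.4
  TU ≈ 22.46

Step 3: From VT = 21, TP = 10, and ∠VTP = 30°, by the law of cosines:
  VP² = VT² + TP² - 2·VT·TP·cos(30°) = 441 + 100 - 363.7 = 177.3
  VP ≈ 13.31

Step 4: From QC = 21, QZ = 15, CZ = 10, by the inverse law of cosines:
  cos(∠CQZ) = (QC² + QZ² - CZ²) / (2·QC·QZ)
  ∠CQZ = 26.05°

Step 5: From QT = 29, QV = 20, TV = 21, by the inverse law of cosines:
  cos(∠TQV) = (QT² + QV² - TV²) / (2·QT·QV)
  ∠TQV = 46.4°

Step 6: From TQ = 29, TV = 21, QV = 20, by the inverse law of cosines:
  cos(∠QTV) = (TQ² + TV² - QV²) / (2·TQ·TV)
  ∠QTV = 43.6°

Step 7: From VQ = 20, VT = 21, QT = 29, by the inverse law of cosines:
  cos(∠QVT) = (VQ² + VT² - QT²) / (2·VQ·VT)
  ∠QVT = 90°

Step 8: From CQ = 21, CZ = 10, QZ = 15, by the inverse law of cosines:
  cos(∠QCZ) = (CQ² + CZ² - QZ²) / (2·CQ·CZ)
  ∠QCZ = 41.2°

Step 9: From ZC = 10, ZQ = 15, CQ = 21, by the inverse law of cosines:
  cos(∠CZQ) = (ZC² + ZQ² - CQ²) / (2·ZC·ZQ)
  ∠CZQ = 112.75°

Step 10: From TC = 25.94, TQ = 29, CQ = 21, by the inverse law of cosines:
  cos(∠CTQ) = (TC² + TQ² - CQ²) / (2·TC·TQ)
  ∠CTQ = 44.51°

Step 11: From TU = 22.46, TV = 21, UV = 2, by the inverse law of cosines:
  cos(∠UTV) = (TU² + TV² - UV²) / (2·TU·TV)
  ∠UTV = 3.61°

Step 12: From VP = 13.31, VT = 21, PT = 10, by the inverse law of cosines:
  cos(∠PVT) = (VP² + VT² - PT²) / (2·VP·VT)
  ∠PVT = 22.06°

Step 13: From CQ = 21, CT = 25.94, QT = 29, by the inverse law of cosines:
  cos(∠QCT) = (CQ² + CT² - QT²) / (2·CQ·CT)
  ∠QCT = 75.49°

Step 14: From PT = 10, PV = 13.31, TV = 21, by the inverse law of cosines:
  cos(∠TPV) = (PT² + PV² - TV²) / (2·PT·PV)
  ∠TPV = 127.94°

Step 15: From UT = 22.46, UV = 2, TV = 21, by the inverse law of cosines:
  cos(∠TUV) = (UT² + UV² - TV²) / (2·UT·UV)
  ∠TUV = 41.39°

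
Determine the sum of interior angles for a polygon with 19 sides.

The sum of interior angles of an n-sided polygon is (n - 2) * 180.
For n = 19: (19 - 2) * 180 = 17 * 180 = 3060 degrees.

3060 degrees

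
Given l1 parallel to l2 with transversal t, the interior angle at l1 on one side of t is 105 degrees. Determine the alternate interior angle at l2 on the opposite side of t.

Alternate interior angles are equal: 105 degrees.

105 degrees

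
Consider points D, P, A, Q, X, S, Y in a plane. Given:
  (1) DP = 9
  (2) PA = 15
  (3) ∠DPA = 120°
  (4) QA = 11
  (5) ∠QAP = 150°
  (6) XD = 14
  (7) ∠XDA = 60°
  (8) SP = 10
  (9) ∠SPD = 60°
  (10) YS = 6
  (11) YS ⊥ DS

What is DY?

Step 1: By the law of cosines on triangle DPS: DS² = 9² + 10² − 2·9·10·cos(60°) = 91, so DS = √91.
Step 2: By the law of cosines on triangle DSY: DY² = √91² + 6² − 2·√91·6·cos(90°) = 127, so DY = √127.

Therefore, the length of DY = √127.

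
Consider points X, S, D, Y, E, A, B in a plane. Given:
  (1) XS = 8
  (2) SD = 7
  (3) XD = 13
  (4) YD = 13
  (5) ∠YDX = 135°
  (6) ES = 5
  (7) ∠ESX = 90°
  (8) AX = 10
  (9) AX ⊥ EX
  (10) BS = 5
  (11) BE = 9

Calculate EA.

Step 1: By the law of cosines on triangle ESX: EX² = 5² + 8² − 2·5·8·cos(90°) = 89, so EX = √89.
Step 2: By the law of cosines on triangle EXA: EA² = √89² + 10² − 2·√89·10·cos(90°) = 189, so EA = 3·√21.

Therefore, the length of EA = 3·√21.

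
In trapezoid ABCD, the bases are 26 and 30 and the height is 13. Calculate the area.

Area of a trapezoid = (base1 + base2) * height / 2
Area = (26 + 30) * 13 / 2
Area = 56 * 13 / 2
Area = 728 / 2
Area = 364

364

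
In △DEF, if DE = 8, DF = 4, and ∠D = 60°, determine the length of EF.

When two sides and the included angle are known, the law of cosines gives the third side.
c^2 = a^2 + b^2 - 2ab cos(C) generalizes the Pythagorean theorem to non-right triangles.
Here: EF^2 = 64 + 16 - 64*(1/2) = 48
EF = 4*sqrt(3)

4*sqrt(3)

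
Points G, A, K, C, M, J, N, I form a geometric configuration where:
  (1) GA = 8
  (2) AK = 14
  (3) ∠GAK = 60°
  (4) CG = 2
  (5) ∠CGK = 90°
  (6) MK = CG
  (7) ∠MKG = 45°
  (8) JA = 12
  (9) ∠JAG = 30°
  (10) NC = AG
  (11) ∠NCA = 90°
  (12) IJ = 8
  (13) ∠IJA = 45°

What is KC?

Step 1: By the law of cosines on triangle GAK: GK² = 8² + 14² − 2·8·14·cos(60°) = 148, so GK = 2·√37.
Step 2: By the law of cosines on triangle KGC: KC² = (2·√37)² + 2² − 2·2·√37·2·cos(90°) = 152, so KC = 2·√38.

Therefore, the length of KC = 2·√38.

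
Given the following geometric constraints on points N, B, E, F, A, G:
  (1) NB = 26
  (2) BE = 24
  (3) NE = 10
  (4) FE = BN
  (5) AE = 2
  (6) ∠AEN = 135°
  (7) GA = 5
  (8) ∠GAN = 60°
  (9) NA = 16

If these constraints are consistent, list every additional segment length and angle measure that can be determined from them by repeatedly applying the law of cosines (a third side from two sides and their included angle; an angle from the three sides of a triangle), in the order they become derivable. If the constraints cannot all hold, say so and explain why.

These constraints are not satisfiable: by the triangle inequality in triangle ENA, (3) NE = 10 and (5) AE = 2 force NA ≤ 10 + 2 = 12, but (9) says NA = 16. No planar figure meets all of them, so nothing further can be derived.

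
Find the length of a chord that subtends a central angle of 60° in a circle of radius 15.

Drop a perpendicular from the center to the chord, bisecting both the chord and the central angle.
Each half-chord = r sin(θ/2) = 15 sin(30°).
The full chord = 2 × 15 × sin(30°) = 15.

15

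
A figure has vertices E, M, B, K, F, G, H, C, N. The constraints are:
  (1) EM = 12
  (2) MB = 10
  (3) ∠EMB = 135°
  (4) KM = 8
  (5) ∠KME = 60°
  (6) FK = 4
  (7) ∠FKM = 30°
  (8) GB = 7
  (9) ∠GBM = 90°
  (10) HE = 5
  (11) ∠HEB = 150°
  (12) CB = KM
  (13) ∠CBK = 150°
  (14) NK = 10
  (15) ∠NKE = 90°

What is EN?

Step 1: By the law of cosines on triangle EMK: EK² = 12² + 8² − 2·12·8·cos(60°) = 112, so EK = 4·√7.
Step 2: By the law of cosines on triangle EKN: EN² = (4·√7)² + 10² − 2·4·√7·10·cos(90°) = 212, so EN = 2·√53.

Therefore, the length of EN = 2·√53.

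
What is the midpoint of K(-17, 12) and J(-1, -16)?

The midpoint is the point halfway along the segment.
Move half the horizontal distance: -17 + (-1 - -17)/2 = -17 + 16/2 = -9
Move half the vertical distance: 12 + (-16 - 12)/2 = 12 + -28/2 = -2
Midpoint = (-9, -2)

(-9, -2)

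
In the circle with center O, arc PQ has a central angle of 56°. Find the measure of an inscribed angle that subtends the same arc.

Inscribed angle = 56° / 2 = 28° (inscribed angle theorem).

28°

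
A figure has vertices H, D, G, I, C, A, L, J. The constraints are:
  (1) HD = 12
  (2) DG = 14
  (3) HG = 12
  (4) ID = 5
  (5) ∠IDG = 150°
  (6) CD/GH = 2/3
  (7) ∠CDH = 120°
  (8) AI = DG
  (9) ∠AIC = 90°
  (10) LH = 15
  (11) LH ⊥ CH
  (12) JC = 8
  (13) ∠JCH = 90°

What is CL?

From the given relations: CD = 2/3·GH = 2/3·12 = 8.
Step 1: By the law of cosines on triangle CDH: CH² = 8² + 12² − 2·8·12·cos(120°) = 304, so CH = 4·√19.
Step 2: By the law of cosines on triangle CHL: CL² = (4·√19)² + 15² − 2·4·√19·15·cos(90°) = 529, so CL = 23.

Therefore, the length of CL = 23.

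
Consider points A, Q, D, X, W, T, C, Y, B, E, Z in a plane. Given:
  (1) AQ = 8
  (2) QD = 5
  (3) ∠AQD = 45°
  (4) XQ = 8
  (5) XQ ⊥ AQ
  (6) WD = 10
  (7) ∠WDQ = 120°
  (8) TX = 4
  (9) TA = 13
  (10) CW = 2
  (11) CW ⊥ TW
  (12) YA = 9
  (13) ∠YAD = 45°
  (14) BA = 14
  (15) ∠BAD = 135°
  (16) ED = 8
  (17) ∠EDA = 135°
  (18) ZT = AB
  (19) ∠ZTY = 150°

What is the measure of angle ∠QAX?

Step 1: By the law of cosines on triangle AQX: AX² = 8² + 8² − 2·8·8·cos(90°) = 128, so AX = 8·√2.
Step 2: By the inverse law of cosines on triangle QAX: cos(∠QAX) = (8² + (8·√2)² − 8²) / (2·8·8·√2) = 128/181.02 = 0.7071, so ∠QAX = 45°.

Therefore, the measure of angle ∠QAX = 45°.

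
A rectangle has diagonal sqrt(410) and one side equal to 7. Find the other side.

Using the Pythagorean theorem: d^2 = a^2 + b^2
b^2 = d^2 - a^2
b^2 = 410 - 49
b^2 = 361
b = sqrt(361) = 19

19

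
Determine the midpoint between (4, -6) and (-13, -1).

The midpoint is the point halfway along the segment.
Move half the horizontal distance: 4 + (-13 - 4)/2 = 4 + -17/2 = -9/2
Move half the vertical distance: -6 + (-1 - -6)/2 = -6 + 5/2 = -7/2
Midpoint = (-9/2, -7/2)

(-9/2, -7/2)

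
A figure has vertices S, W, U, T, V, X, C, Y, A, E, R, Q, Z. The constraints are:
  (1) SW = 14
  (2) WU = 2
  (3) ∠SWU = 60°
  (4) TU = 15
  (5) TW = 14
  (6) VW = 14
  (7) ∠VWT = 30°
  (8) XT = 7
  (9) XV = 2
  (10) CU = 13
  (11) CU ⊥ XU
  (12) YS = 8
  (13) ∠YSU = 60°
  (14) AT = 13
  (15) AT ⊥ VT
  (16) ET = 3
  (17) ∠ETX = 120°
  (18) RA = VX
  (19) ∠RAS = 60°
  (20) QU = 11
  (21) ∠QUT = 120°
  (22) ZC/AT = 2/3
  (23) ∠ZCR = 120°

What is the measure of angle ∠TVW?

Step 1: By the law of cosines on triangle VWT: VT² = 14² + 14² − 2·14·14·cos(30°) = 52.52, so VT ≈ 7.25.
Step 2: By the inverse law of cosines on triangle TVW: cos(∠TVW) = (7.25² + 14² − 14²) / (2·7.25·14) = 52.52/202.91 = 0.2588, so ∠TVW = 75°.

Therefore, the measure of angle ∠TVW = 75°.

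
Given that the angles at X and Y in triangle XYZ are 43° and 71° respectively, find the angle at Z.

By the triangle angle sum property, the three interior angles of any triangle add up to 180°.
We know angle X = 43° and angle Y = 71°, so their sum is 114°.
Therefore angle Z = 180° - 114° = 66°.

66 degrees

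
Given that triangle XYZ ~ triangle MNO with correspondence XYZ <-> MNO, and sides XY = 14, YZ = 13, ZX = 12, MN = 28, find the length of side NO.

k = 28/14 = 2. NO = 2 * 13 = 26.

26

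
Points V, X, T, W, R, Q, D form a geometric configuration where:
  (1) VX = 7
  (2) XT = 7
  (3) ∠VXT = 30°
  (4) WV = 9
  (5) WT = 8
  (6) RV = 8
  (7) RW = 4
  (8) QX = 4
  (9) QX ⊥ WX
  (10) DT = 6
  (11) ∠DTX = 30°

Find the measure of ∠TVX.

Step 1: By the law of cosines on triangle VXT: VT² = 7² + 7² − 2·7·7·cos(30°) = 13.13, so VT ≈ 3.62.
Step 2: By the inverse law of cosines on triangle TVX: cos(∠TVX) = (3.62² + 7² − 7²) / (2·3.62·7) = 13.13/50.73 = 0.2588, so ∠TVX = 75°.

Therefore, the measure of angle ∠TVX = 75°.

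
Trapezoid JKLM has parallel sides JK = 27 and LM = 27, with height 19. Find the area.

Area = (27 + 27) * 19 / 2 = 1026 / 2 = 513

513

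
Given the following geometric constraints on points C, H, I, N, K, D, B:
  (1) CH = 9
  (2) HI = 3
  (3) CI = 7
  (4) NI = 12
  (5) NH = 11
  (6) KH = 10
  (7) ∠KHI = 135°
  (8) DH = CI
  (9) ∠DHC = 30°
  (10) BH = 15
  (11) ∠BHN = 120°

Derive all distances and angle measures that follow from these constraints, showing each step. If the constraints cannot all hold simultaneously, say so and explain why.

The constraints are consistent.

From the given relations:
  DH = CI = 7

Step 1: From CH = 9, HD = 7, and ∠CHD = 30°, by the law of cosines:
  CD² = CH² + HD² - 2·CH·HD·cos(30°) = 81 + 49 - 109.1 = 20.88
  CD ≈ 4.57

Step 2: From IH = 3, HK = 10, and ∠IHK = 135°, by the law of cosines:
  IK² = IH² + HK² - 2·IH·HK·cos(135°) = 9 + 100 + 42.43 = 151.4
  IK ≈ 12.31

Step 3: From NH = 11, HB = 15, and ∠NHB = 120°, by the law of cosines:
  NB² = NH² + HB² - 2·NH·HB·cos(120°) = 121 + 225 + 165 = 511
  NB ≈ 22.61

Step 4: From CH = 9, CI = 7, HI = 3, by the inverse law of cosines:
  cos(∠HCI) = (CH² + CI² - HI²) / (2·CH·CI)
  ∠HCI = 16.2°

Step 5: From HC = 9, HI = 3, CI = 7, by the inverse law of cosines:
  cos(∠CHI) = (HC² + HI² - CI²) / (2·HC·HI)
  ∠CHI = 40.6°

Step 6: From HI = 3, HN = 11, IN = 12, by the inverse law of cosines:
  cos(∠IHN) = (HI² + HN² - IN²) / (2·HI·HN)
  ∠IHN = 102.25°

Step 7: From IC = 7, IH = 3, CH = 9, by the inverse law of cosines:
  cos(∠CIH) = (IC² + IH² - CH²) / (2·IC·IH)
  ∠CIH = 123.2°

Step 8: From IH = 3, IN = 12, HN = 11, by the inverse law of cosines:
  cos(∠HIN) = (IH² + IN² - HN²) / (2·IH·IN)
  ∠HIN = 63.61°

Step 9: From NH = 11, NI = 12, HI = 3, by the inverse law of cosines:
  cos(∠HNI) = (NH² + NI² - HI²) / (2·NH·NI)
  ∠HNI = 14.14°

Step 10: From CD = 4.57, CH = 9, DH = 7, by the inverse law of cosines:
  cos(∠DCH) = (CD² + CH² - DH²) / (2·CD·CH)
  ∠DCH = 49.99°

Step 11: From IH = 3, IK = 12.31, HK = 10, by the inverse law of cosines:
  cos(∠HIK) = (IH² + IK² - HK²) / (2·IH·IK)
  ∠HIK = 35.07°

Step 12: From NB = 22.61, NH = 11, BH = 15, by the inverse law of cosines:
  cos(∠BNH) = (NB² + NH² - BH²) / (2·NB·NH)
  ∠BNH = 35.08°

Step 13: From KH = 10, KI = 12.31, HI = 3, by the inverse law of cosines:
  cos(∠HKI) = (KH² + KI² - HI²) / (2·KH·KI)
  ∠HKI = 9.93°

Step 14: From DC = 4.57, DH = 7, CH = 9, by the inverse law of cosines:
  cos(∠CDH) = (DC² + DH² - CH²) / (2·DC·DH)
  ∠CDH = 100.01°

Step 15: From BH = 15, BN = 22.61, HN = 11, by the inverse law of cosines:
  cos(∠HBN) = (BH² + BN² - HN²) / (2·BH·BN)
  ∠HBN = 24.92°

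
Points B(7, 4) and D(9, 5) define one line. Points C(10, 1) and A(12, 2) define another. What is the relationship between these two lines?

Slope of line 1: m1 = (5 - 4)/(9 - 7) = 1/2 = 1/2
Slope of line 2: m2 = (2 - 1)/(12 - 10) = 1/2 = 1/2
Two lines are parallel if and only if they have equal slopes (or both are vertical).
Here m1 = m2 = 1/2, confirming the lines are parallel.

Parallel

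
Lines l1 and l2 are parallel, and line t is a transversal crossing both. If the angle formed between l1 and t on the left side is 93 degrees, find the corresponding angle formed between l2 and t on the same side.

Corresponding angles are equal: 93 degrees.

93 degrees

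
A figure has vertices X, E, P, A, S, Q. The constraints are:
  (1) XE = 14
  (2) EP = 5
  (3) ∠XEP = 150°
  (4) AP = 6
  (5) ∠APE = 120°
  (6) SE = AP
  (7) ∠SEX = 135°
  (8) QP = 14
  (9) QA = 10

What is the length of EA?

Step 1: By the law of cosines on triangle EPA: EA² = 5² + 6² − 2·5·6·cos(120°) = 91, so EA = √91.

Therefore, the length of EA = √91.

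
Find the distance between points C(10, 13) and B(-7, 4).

The horizontal distance is |-7 - 10| = 17 and the vertical distance is |4 - 13| = 9.
By the Pythagorean theorem, d = sqrt(17^2 + 9^2) = sqrt(370).

sqrt(370)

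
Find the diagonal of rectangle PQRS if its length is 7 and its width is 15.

Using the Pythagorean theorem:
d² = 7² + 15² = 49 + 225 = 274
d = sqrt(274)

sqrt(274)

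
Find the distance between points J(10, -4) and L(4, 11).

d = sqrt((4 - 10)^2 + (11 - -4)^2)
d = sqrt(-6^2 + 15^2)
d = sqrt(36 + 225)
d = sqrt(261) = 3*sqrt(29)

3*sqrt(29)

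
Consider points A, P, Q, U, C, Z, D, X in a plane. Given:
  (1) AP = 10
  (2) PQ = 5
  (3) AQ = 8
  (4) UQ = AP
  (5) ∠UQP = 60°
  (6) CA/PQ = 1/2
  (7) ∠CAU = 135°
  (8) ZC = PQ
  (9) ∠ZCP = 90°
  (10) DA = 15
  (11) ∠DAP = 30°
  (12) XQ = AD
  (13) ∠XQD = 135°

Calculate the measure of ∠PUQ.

From the given relations: UQ = AP = 10.
Step 1: By the law of cosines on triangle UQP: UP² = 10² + 5² − 2·10·5·cos(60°) = 75, so UP = 5·√3.
Step 2: By the inverse law of cosines on triangle PUQ: cos(∠PUQ) = ((5·√3)² + 10² − 5²) / (2·5·√3·10) = 150/173.21 = 0.866, so ∠PUQ = 30°.

Therefore, the measure of angle ∠PUQ = 30°.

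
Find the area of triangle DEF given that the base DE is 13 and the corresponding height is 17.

Area = (1/2)(13)(17) = 221/2

221/2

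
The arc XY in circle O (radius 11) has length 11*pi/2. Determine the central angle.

θ = 360 × 11*pi/2 / (2π × 11) = 90° (rearranging arc length formula).

90°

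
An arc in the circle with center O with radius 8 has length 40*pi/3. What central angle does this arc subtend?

The full circumference is 2πr = 16*pi.
The arc is 40*pi/3 / 16*pi = 5/6 of the full circle.
So the central angle = 5/6 × 360° = 300°.

300°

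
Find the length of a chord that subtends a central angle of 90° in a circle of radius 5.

Chord length = 2r sin(θ/2)
= 2 × 5 × sin(90°/2)
= 2 × 5 × sin(45°)
= 5*sqrt(2)

5*sqrt(2)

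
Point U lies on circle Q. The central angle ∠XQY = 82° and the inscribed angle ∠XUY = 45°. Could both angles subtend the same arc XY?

By the inscribed angle theorem, the inscribed angle for a central angle of 82° should be 82° / 2 = 41°.
The given inscribed angle is 45°, which does not equal 41°.
Therefore, no, they do not correspond to the same arc.

No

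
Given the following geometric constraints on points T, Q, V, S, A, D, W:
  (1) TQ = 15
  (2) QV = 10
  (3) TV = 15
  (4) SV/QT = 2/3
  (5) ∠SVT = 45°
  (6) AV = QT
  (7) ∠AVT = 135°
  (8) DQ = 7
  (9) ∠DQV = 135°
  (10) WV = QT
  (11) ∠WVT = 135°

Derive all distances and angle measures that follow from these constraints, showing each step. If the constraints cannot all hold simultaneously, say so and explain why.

The constraints are consistent.

From the given relations:
  SV = 2/3·QT = 2/3·15 = 10
  AV = QT = 15
  WV = QT = 15

Step 1: From TV = 15, VS = 10, and ∠TVS = 45°, by the law of cosines:
  TS² = TV² + VS² - 2·TV·VS·cos(45°) = 225 + 100 - 212.1 = 112.9
  TS ≈ 10.62

Step 2: From TV = 15, VA = 15, and ∠TVA = 135°, by the law of cosines:
  TA² = TV² + VA² - 2·TV·VA·cos(135°) = 225 + 225 + 318.2 = 768.2
  TA ≈ 27.72

Step 3: From TV = 15, VW = 15, and ∠TVW = 135°, by the law of cosines:
  TW² = TV² + VW² - 2·TV·VW·cos(135°) = 225 + 225 + 318.2 = 768.2
  TW ≈ 27.72

Step 4: From VQ = 10, QD = 7, and ∠VQD = 135°, by the law of cosines:
  VD² = VQ² + QD² - 2·VQ·QD·cos(135°) = 100 + 49 + 98.99 = 248
  VD ≈ 15.75

Step 5: From TQ = 15, TV = 15, QV = 10, by the inverse law of cosines:
  cos(∠QTV) = (TQ² + TV² - QV²) / (2·TQ·TV)
  ∠QTV = 38.94°

Step 6: From QT = 15, QV = 10, TV = 15, by the inverse law of cosines:
  cos(∠TQV) = (QT² + QV² - TV²) / (2·QT·QV)
  ∠TQV = 70.53°

Step 7: From VQ = 10, VT = 15, QT = 15, by the inverse law of cosines:
  cos(∠QVT) = (VQ² + VT² - QT²) / (2·VQ·VT)
  ∠QVT = 70.53°

Step 8: From TA = 27.72, TV = 15, AV = 15, by the inverse law of cosines:
  cos(∠ATV) = (TA² + TV² - AV²) / (2·TA·TV)
  ∠ATV = 22.5°

Step 9: From TS = 10.62, TV = 15, SV = 10, by the inverse law of cosines:
  cos(∠STV) = (TS² + TV² - SV²) / (2·TS·TV)
  ∠STV = 41.73°

Step 10: From TV = 15, TW = 27.72, VW = 15, by the inverse law of cosines:
  cos(∠VTW) = (TV² + TW² - VW²) / (2·TV·TW)
  ∠VTW = 22.5°

Step 11: From VD = 15.75, VQ = 10, DQ = 7, by the inverse law of cosines:
  cos(∠DVQ) = (VD² + VQ² - DQ²) / (2·VD·VQ)
  ∠DVQ = 18.32°

Step 12: From ST = 10.62, SV = 10, TV = 15, by the inverse law of cosines:
  cos(∠TSV) = (ST² + SV² - TV²) / (2·ST·SV)
  ∠TSV = 93.27°

Step 13: From AT = 27.72, AV = 15, TV = 15, by the inverse law of cosines:
  cos(∠TAV) = (AT² + AV² - TV²) / (2·AT·AV)
  ∠TAV = 22.5°

Step 14: From DQ = 7, DV = 15.75, QV = 10, by the inverse law of cosines:
  cos(∠QDV) = (DQ² + DV² - QV²) / (2·DQ·DV)
  ∠QDV = 26.68°

Step 15: From WT = 27.72, WV = 15, TV = 15, by the inverse law of cosines:
  cos(∠TWV) = (WT² + WV² - TV²) / (2·WT·WV)
  ∠TWV = 22.5°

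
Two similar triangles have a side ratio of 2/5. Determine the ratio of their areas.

Area scales with the square of linear dimensions. If every length is multiplied by 2/5, then the area is multiplied by (2/5)^2 = 4/25.
The area ratio is 4:25.

4:25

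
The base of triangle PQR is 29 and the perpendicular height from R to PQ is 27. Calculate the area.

Area = (1/2)(29)(27) = 783/2

783/2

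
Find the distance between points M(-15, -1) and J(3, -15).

d = sqrt((3 - -15)^2 + (-15 - -1)^2)
d = sqrt(18^2 + -14^2)
d = sqrt(324 + 196)
d = sqrt(520) = 2*sqrt(130)

2*sqrt(130)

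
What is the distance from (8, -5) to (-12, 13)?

d = sqrt((-12 - 8)^2 + (13 - -5)^2)
d = sqrt(-20^2 + 18^2)
d = sqrt(400 + 324)
d = sqrt(724) = 2*sqrt(181)

2*sqrt(181)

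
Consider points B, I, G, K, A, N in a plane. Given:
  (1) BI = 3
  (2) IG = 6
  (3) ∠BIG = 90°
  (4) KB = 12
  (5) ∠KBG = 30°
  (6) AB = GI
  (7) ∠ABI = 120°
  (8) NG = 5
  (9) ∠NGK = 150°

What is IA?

From the given relations: AB = GI = 6.
Step 1: By the law of cosines on triangle IBA: IA² = 3² + 6² − 2·3·6·cos(120°) = 63, so IA = 3·√7.

Therefore, the length of IA = 3·√7.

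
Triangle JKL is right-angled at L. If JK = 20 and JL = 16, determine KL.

KL = sqrt(20^2 - 16^2) = sqrt(144) = 12

12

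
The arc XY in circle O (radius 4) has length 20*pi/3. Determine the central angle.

The full circumference is 2πr = 8*pi.
The arc is 20*pi/3 / 8*pi = 5/6 of the full circle.
So the central angle = 5/6 × 360° = 300°.

300°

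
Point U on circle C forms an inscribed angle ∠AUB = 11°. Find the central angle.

By the inscribed angle theorem, the central angle is twice the inscribed angle.
Central angle = 2 × 11° = 22°

22°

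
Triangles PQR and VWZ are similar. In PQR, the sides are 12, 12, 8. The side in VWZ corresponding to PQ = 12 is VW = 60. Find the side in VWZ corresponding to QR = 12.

Since the triangles are similar, the ratio of corresponding sides is constant.
Scale factor k = VW / PQ = 60 / 12 = 5
WZ = k * QR = 5 * 12 = 60

60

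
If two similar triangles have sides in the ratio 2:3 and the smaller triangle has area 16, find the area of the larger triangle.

For similar figures, the area ratio equals the square of the side ratio.
Side ratio (the smaller triangle to the larger triangle) = 2:3, so area ratio = 2^2:3^2 = 4:9.
If the area of the smaller triangle is 16, then the area of the larger triangle = 16 * (9/4) = 36.

36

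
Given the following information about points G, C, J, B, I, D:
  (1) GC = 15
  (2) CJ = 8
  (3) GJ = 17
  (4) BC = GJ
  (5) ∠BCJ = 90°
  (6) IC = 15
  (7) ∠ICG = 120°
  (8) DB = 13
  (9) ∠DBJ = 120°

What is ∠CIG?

Step 1: By the law of cosines on triangle ICG: IG² = 15² + 15² − 2·15·15·cos(120°) = 675, so IG = 15·√3.
Step 2: By the inverse law of cosines on triangle CIG: cos(∠CIG) = (15² + (15·√3)² − 15²) / (2·15·15·√3) = 675/779.42 = 0.866, so ∠CIG = 30°.

Therefore, the measure of angle ∠CIG = 30°.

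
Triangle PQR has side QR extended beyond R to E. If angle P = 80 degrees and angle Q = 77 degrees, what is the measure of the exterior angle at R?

The interior angle at R is 180 - 80 - 77 = 23 degrees.
The exterior angle and interior angle at R are supplementary:
Exterior angle = 180 - 23 = 157 degrees.

157 degrees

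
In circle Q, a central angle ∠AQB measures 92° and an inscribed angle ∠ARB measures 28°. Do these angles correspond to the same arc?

By the inscribed angle theorem, the inscribed angle for a central angle of 92° should be 92° / 2 = 46°.
The given inscribed angle is 28°, which does not equal 46°.
Therefore, no, they do not correspond to the same arc.

No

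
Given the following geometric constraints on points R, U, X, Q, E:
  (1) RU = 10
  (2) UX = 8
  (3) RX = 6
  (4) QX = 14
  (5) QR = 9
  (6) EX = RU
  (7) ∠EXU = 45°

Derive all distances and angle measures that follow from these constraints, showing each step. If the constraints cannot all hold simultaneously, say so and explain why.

The constraints are consistent.

From the given relations:
  EX = RU = 10

Step 1: From UX = 8, XE = 10, and ∠UXE = 45°, by the law of cosines:
  UE² = UX² + XE² - 2·UX·XE·cos(45°) = 64 + 100 - 113.1 = 50.86
  UE ≈ 7.13

Step 2: From RQ = 9, RX = 6, QX = 14, by the inverse law of cosines:
  cos(∠QRX) = (RQ² + RX² - QX²) / (2·RQ·RX)
  ∠QRX = 137.01°

Step 3: From RU = 10, RX = 6, UX = 8, by the inverse law of cosines:
  cos(∠URX) = (RU² + RX² - UX²) / (2·RU·RX)
  ∠URX = 53.13°

Step 4: From UR = 10, UX = 8, RX = 6, by the inverse law of cosines:
  cos(∠RUX) = (UR² + UX² - RX²) / (2·UR·UX)
  ∠RUX = 36.87°

Step 5: From XQ = 14, XR = 6, QR = 9, by the inverse law of cosines:
  cos(∠QXR) = (XQ² + XR² - QR²) / (2·XQ·XR)
  ∠QXR = 26°

Step 6: From XR = 6, XU = 8, RU = 10, by the inverse law of cosines:
  cos(∠RXU) = (XR² + XU² - RU²) / (2·XR·XU)
  ∠RXU = 90°

Step 7: From QR = 9, QX = 14, RX = 6, by the inverse law of cosines:
  cos(∠RQX) = (QR² + QX² - RX²) / (2·QR·QX)
  ∠RQX = 16.99°

Step 8: From UE = 7.13, UX = 8, EX = 10, by the inverse law of cosines:
  cos(∠EUX) = (UE² + UX² - EX²) / (2·UE·UX)
  ∠EUX = 82.52°

Step 9: From EU = 7.13, EX = 10, UX = 8, by the inverse law of cosines:
  cos(∠UEX) = (EU² + EX² - UX²) / (2·EU·EX)
  ∠UEX = 52.48°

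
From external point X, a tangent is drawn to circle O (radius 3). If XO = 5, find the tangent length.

Let T be the point of tangency. Then OT ⊥ XT (radius ⊥ tangent).
In right triangle OTX: OX² = OT² + XT²
5² = 3² + XT²
XT² = 16, XT = 4

4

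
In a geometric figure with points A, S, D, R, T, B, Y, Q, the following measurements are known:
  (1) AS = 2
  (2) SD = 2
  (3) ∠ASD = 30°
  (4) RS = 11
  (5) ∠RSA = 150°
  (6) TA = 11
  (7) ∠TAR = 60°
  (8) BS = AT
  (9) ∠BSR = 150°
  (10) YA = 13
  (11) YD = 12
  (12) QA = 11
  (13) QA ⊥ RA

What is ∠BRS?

From the given relations: BS = AT = 11.
Step 1: By the law of cosines on triangle RSB: RB² = 11² + 11² − 2·11·11·cos(150°) = 451.58, so RB ≈ 21.25.
Step 2: By the inverse law of cosines on triangle BRS: cos(∠BRS) = (21.25² + 11² − 11²) / (2·21.25·11) = 451.58/467.51 = 0.9659, so ∠BRS = 15°.

Therefore, the measure of angle ∠BRS = 15°.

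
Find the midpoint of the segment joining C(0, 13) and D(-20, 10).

M = ((x₁ + x₂)/2, (y₁ + y₂)/2)
= ((0 + -20)/2, (13 + 10)/2)
= (-20/2, 23/2) = (-10, 23/2)

(-10, 23/2)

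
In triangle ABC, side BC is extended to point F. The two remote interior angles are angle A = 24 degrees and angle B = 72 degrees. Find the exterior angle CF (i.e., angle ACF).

The interior angle at C is 180 - 24 - 72 = 84 degrees.
The exterior angle and interior angle at C are supplementary:
Exterior angle = 180 - 84 = 96 degrees.

96 degrees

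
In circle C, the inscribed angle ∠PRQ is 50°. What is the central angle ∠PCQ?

By the inscribed angle theorem, the central angle is twice the inscribed angle.
Central angle = 2 × 50° = 100°

100°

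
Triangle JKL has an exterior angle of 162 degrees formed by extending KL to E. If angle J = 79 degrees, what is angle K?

The exterior angle theorem states that an exterior angle equals the sum of the two non-adjacent interior angles.
So 162 = 79 + angle K, which gives angle K = 162 - 79 = 83 degrees.

83 degrees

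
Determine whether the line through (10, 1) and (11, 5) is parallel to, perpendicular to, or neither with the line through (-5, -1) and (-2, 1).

Slope of line 1: m1 = (5 - 1)/(11 - 10) = 4/1 = 4
Slope of line 2: m2 = (1 - -1)/(-2 - -5) = 2/3 = 2/3
For parallel lines we need equal slopes: 4 != 2/3.
For perpendicular lines we need m1*m2 = -1: (4)(2/3) = 8/3 != -1.
Since neither condition holds, the lines are neither parallel nor perpendicular.

Neither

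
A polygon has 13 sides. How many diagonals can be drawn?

The number of diagonals in an n-gon is n(n - 3)/2.
For n = 13: 13(13 - 3)/2 = 13 × 10 / 2 = 65.

65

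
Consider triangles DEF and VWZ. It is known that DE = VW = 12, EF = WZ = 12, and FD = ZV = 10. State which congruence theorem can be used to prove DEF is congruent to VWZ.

The given information provides:
DE = VW = 12, EF = WZ = 12, and FD = ZV = 10
This matches the SSS congruence theorem.
All three pairs of corresponding sides are equal (Side-Side-Side).

SSS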